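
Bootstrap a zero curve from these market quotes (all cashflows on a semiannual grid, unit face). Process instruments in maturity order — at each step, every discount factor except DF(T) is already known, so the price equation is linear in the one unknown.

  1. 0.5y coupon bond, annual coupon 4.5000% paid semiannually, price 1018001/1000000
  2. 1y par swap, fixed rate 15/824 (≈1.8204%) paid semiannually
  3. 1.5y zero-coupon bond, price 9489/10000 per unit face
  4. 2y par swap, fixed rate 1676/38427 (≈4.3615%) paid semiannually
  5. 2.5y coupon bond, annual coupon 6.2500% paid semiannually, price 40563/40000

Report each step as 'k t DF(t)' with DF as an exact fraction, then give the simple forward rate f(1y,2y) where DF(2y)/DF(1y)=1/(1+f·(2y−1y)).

1 1/2 2489/2500
2 1 491/500
3 3/2 9489/10000
4 2 4581/5000
5 5/2 8669/10000
f(1y,2y) = ((491/500)/(4581/5000) − 1)/(1) = 329/4581 ≈ 7.1818%

step 1 [0.5y] bond c/2=9/400: DF=(1018001/1000000 − 9/400·(0))/(1+9/400) = 2489/2500 ≈ 0.995600
step 2 [1y] swap r/2=15/1648: DF=(1 − 15/1648·(0.995600))/(1+15/1648) = 491/500 ≈ 0.982000
step 3 [1.5y] zero: DF = P = 9489/10000 ≈ 0.948900
step 4 [2y] swap r/2=838/38427: DF=(1 − 838/38427·(0.995600+0.982000+0.948900))/(1+838/38427) = 4581/5000 ≈ 0.916200
step 5 [2.5y] bond c/2=1/32: DF=(40563/40000 − 1/32·(0.995600+0.982000+0.948900+0.916200))/(1+1/32) = 8669/10000 ≈ 0.866900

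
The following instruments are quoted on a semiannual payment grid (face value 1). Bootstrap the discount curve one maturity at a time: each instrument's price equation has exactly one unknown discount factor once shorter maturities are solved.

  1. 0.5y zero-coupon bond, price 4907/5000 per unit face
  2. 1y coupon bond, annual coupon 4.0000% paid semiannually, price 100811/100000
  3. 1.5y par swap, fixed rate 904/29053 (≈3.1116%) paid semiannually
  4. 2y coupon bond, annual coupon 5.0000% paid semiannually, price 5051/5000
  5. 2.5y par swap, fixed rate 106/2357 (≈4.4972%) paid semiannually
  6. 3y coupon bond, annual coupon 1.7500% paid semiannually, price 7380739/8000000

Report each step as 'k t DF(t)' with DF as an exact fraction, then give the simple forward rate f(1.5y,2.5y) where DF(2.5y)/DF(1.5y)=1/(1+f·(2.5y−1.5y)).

1 1/2 4907/5000
2 1 9691/10000
3 3/2 2387/2500
4 2 9147/10000
5 5/2 447/500
6 3 8737/10000
f(1.5y,2.5y) = ((2387/2500)/(447/500) − 1)/(1) = 152/2235 ≈ 6.8009%

step 1 [0.5y] zero: DF = P = 4907/5000 ≈ 0.981400
step 2 [1y] bond c/2=1/50: DF=(100811/100000 − 1/50·(0.981400))/(1+1/50) = 9691/10000 ≈ 0.969100
step 3 [1.5y] swap r/2=452/29053: DF=(1 − 452/29053·(0.981400+0.969100))/(1+452/29053) = 2387/2500 ≈ 0.954800
step 4 [2y] bond c/2=1/40: DF=(5051/5000 − 1/40·(0.981400+0.969100+0.954800))/(1+1/40) = 9147/10000 ≈ 0.914700
step 5 [2.5y] swap r/2=53/2357: DF=(1 − 53/2357·(0.981400+0.969100+0.954800+0.914700))/(1+53/2357) = 447/500 ≈ 0.894000
step 6 [3y] bond c/2=7/800: DF=(7380739/8000000 − 7/800·(0.981400+0.969100+0.954800+0.914700+0.894000))/(1+7/800) = 8737/10000 ≈ 0.873700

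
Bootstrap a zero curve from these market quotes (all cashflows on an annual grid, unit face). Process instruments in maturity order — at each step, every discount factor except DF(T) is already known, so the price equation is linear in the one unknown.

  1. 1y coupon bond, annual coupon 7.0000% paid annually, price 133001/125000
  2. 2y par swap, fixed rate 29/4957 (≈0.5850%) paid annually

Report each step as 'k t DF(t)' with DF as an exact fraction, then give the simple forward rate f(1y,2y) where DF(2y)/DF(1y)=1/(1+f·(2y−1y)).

1 1 1243/1250
2 2 2471/2500
f(1y,2y) = ((1243/1250)/(2471/2500) − 1)/(1) = 15/2471 ≈ 0.6070%

step 1 [1y] bond c/1=7/100: DF=(133001/125000 − 7/100·(0))/(1+7/100) = 1243/1250 ≈ 0.994400
step 2 [2y] swap r/1=29/4957: DF=(1 − 29/4957·(0.994400))/(1+29/4957) = 2471/2500 ≈ 0.988400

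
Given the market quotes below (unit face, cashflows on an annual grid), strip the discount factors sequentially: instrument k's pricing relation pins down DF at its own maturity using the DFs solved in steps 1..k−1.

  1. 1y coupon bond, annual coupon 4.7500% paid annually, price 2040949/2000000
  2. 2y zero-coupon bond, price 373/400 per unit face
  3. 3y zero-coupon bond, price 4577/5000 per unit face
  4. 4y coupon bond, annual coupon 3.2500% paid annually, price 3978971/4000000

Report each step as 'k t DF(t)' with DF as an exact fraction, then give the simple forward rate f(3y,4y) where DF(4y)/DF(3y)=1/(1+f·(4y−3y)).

1 1 4871/5000
2 2 373/400
3 3 4577/5000
4 4 4373/5000
f(3y,4y) = ((4577/5000)/(4373/5000) − 1)/(1) = 204/4373 ≈ 4.6650%

step 1 [1y] bond c/1=19/400: DF=(2040949/2000000 − 19/400·(0))/(1+19/400) = 4871/5000 ≈ 0.974200
step 2 [2y] zero: DF = P = 373/400 ≈ 0.932500
step 3 [3y] zero: DF = P = 4577/5000 ≈ 0.915400
step 4 [4y] bond c/1=13/400: DF=(3978971/4000000 − 13/400·(0.974200+0.932500+0.915400))/(1+13/400) = 4373/5000 ≈ 0.874600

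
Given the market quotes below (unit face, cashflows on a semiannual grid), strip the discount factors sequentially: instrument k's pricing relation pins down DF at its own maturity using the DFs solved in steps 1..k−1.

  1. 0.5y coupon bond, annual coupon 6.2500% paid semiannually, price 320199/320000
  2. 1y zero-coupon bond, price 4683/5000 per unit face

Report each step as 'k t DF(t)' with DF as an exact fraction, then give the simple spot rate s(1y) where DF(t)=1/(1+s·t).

step 1 [0.5y] bond c/2=1/32: DF=(320199/320000 − 1/32·(0))/(1+1/32) = 9703/10000 ≈ 0.970300
step 2 [1y] zero: DF = P = 4683/5000 ≈ 0.936600

1 1/2 9703/10000
2 1 4683/5000
s(1y) = (1/(4683/5000) − 1)/(1) = 317/4683 ≈ 6.7692%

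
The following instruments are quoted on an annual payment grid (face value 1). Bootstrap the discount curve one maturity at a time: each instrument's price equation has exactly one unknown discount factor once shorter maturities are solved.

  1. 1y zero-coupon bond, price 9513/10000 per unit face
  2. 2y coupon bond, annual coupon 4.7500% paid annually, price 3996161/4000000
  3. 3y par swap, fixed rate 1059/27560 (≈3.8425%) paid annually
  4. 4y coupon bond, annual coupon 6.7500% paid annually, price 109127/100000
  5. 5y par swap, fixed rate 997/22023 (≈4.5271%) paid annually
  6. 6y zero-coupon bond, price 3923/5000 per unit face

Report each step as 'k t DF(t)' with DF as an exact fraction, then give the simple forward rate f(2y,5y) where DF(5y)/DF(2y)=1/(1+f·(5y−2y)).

1 1 9513/10000
2 2 4553/5000
3 3 8941/10000
4 4 106/125
5 5 4003/5000
6 6 3923/5000
f(2y,5y) = ((4553/5000)/(4003/5000) − 1)/(3) = 550/12009 ≈ 4.5799%

step 1 [1y] zero: DF = P = 9513/10000 ≈ 0.951300
step 2 [2y] bond c/1=19/400: DF=(3996161/4000000 − 19/400·(0.951300))/(1+19/400) = 4553/5000 ≈ 0.910600
step 3 [3y] swap r/1=1059/27560: DF=(1 − 1059/27560·(0.951300+0.910600))/(1+1059/27560) = 8941/10000 ≈ 0.894100
step 4 [4y] bond c/1=27/400: DF=(109127/100000 − 27/400·(0.951300+0.910600+0.894100))/(1+27/400) = 106/125 ≈ 0.848000
step 5 [5y] swap r/1=997/22023: DF=(1 − 997/22023·(0.951300+0.910600+0.894100+0.848000))/(1+997/22023) = 4003/5000 ≈ 0.800600
step 6 [6y] zero: DF = P = 3923/5000 ≈ 0.784600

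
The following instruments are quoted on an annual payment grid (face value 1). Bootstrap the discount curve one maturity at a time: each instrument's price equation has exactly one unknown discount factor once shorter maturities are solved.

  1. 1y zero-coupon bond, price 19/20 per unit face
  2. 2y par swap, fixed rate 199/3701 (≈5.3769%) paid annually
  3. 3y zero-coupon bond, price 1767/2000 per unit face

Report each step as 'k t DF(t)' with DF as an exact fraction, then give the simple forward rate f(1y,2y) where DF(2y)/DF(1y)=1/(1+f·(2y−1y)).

step 1 [1y] zero: DF = P = 19/20 ≈ 0.950000
step 2 [2y] swap r/1=199/3701: DF=(1 − 199/3701·(0.950000))/(1+199/3701) = 1801/2000 ≈ 0.900500
step 3 [3y] zero: DF = P = 1767/2000 ≈ 0.883500

1 1 19/20
2 2 1801/2000
3 3 1767/2000
f(1y,2y) = ((19/20)/(1801/2000) − 1)/(1) = 99/1801 ≈ 5.4969%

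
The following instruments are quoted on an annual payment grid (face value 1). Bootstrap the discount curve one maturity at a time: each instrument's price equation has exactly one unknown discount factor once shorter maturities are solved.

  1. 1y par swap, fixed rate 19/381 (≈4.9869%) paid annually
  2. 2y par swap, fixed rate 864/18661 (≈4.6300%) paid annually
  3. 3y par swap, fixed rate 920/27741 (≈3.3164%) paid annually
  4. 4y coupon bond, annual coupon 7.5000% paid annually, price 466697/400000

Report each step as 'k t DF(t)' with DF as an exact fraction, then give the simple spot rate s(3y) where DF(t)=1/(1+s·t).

step 1 [1y] swap r/1=19/381: DF=(1 − 19/381·(0))/(1+19/381) = 381/400 ≈ 0.952500
step 2 [2y] swap r/1=864/18661: DF=(1 − 864/18661·(0.952500))/(1+864/18661) = 571/625 ≈ 0.913600
step 3 [3y] swap r/1=920/27741: DF=(1 − 920/27741·(0.952500+0.913600))/(1+920/27741) = 227/250 ≈ 0.908000
step 4 [4y] bond c/1=3/40: DF=(466697/400000 − 3/40·(0.952500+0.913600+0.908000))/(1+3/40) = 4459/5000 ≈ 0.891800

1 1 381/400
2 2 571/625
3 3 227/250
4 4 4459/5000
s(3y) = (1/(227/250) − 1)/(3) = 23/681 ≈ 3.3774%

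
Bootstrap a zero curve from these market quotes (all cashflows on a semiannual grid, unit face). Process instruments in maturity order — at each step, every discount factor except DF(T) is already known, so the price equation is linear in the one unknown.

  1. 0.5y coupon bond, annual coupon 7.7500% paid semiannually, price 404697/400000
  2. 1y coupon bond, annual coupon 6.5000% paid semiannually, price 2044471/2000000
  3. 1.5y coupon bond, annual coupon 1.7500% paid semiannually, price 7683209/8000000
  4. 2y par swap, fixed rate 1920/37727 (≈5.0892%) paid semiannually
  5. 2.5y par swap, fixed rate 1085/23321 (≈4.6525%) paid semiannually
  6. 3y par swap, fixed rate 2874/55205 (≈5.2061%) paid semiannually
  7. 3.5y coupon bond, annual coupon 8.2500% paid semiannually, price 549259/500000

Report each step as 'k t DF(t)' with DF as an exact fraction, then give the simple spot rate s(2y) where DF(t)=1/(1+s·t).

step 1 [0.5y] bond c/2=31/800: DF=(404697/400000 − 31/800·(0))/(1+31/800) = 487/500 ≈ 0.974000
step 2 [1y] bond c/2=13/400: DF=(2044471/2000000 − 13/400·(0.974000))/(1+13/400) = 4797/5000 ≈ 0.959400
step 3 [1.5y] bond c/2=7/800: DF=(7683209/8000000 − 7/800·(0.974000+0.959400))/(1+7/800) = 9353/10000 ≈ 0.935300
step 4 [2y] swap r/2=960/37727: DF=(1 − 960/37727·(0.974000+0.959400+0.935300))/(1+960/37727) = 113/125 ≈ 0.904000
step 5 [2.5y] swap r/2=1085/46642: DF=(1 − 1085/46642·(0.974000+0.959400+0.935300+0.904000))/(1+1085/46642) = 1783/2000 ≈ 0.891500
step 6 [3y] swap r/2=1437/55205: DF=(1 − 1437/55205·(0.974000+0.959400+0.935300+0.904000+0.891500))/(1+1437/55205) = 8563/10000 ≈ 0.856300
step 7 [3.5y] bond c/2=33/800: DF=(549259/500000 − 33/800·(0.974000+0.959400+0.935300+0.904000+0.891500+0.856300))/(1+33/800) = 8363/10000 ≈ 0.836300

1 1/2 487/500
2 1 4797/5000
3 3/2 9353/10000
4 2 113/125
5 5/2 1783/2000
6 3 8563/10000
7 7/2 8363/10000
s(2y) = (1/(113/125) − 1)/(2) = 6/113 ≈ 5.3097%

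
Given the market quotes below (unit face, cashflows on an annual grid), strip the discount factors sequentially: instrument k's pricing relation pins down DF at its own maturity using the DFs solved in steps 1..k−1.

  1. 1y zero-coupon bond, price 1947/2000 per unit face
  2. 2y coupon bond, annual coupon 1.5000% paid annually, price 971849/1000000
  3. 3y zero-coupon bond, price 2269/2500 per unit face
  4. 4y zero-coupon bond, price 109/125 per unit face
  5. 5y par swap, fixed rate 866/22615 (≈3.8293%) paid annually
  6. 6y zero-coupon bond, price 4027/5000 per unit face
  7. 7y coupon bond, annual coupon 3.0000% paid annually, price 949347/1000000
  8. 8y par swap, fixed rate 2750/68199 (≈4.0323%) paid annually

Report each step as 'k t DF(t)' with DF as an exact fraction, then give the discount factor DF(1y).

step 1 [1y] zero: DF = P = 1947/2000 ≈ 0.973500
step 2 [2y] bond c/1=3/200: DF=(971849/1000000 − 3/200·(0.973500))/(1+3/200) = 9431/10000 ≈ 0.943100
step 3 [3y] zero: DF = P = 2269/2500 ≈ 0.907600
step 4 [4y] zero: DF = P = 109/125 ≈ 0.872000
step 5 [5y] swap r/1=866/22615: DF=(1 − 866/22615·(0.973500+0.943100+0.907600+0.872000))/(1+866/22615) = 2067/2500 ≈ 0.826800
step 6 [6y] zero: DF = P = 4027/5000 ≈ 0.805400
step 7 [7y] bond c/1=3/100: DF=(949347/1000000 − 3/100·(0.973500+0.943100+0.907600+0.872000+0.826800+0.805400))/(1+3/100) = 1533/2000 ≈ 0.766500
step 8 [8y] swap r/1=2750/68199: DF=(1 − 2750/68199·(0.973500+0.943100+0.907600+0.872000+0.826800+0.805400+0.766500))/(1+2750/68199) = 29/40 ≈ 0.725000

1 1 1947/2000
2 2 9431/10000
3 3 2269/2500
4 4 109/125
5 5 2067/2500
6 6 4027/5000
7 7 1533/2000
8 8 29/40
DF(1y) = 1947/2000 ≈ 0.973500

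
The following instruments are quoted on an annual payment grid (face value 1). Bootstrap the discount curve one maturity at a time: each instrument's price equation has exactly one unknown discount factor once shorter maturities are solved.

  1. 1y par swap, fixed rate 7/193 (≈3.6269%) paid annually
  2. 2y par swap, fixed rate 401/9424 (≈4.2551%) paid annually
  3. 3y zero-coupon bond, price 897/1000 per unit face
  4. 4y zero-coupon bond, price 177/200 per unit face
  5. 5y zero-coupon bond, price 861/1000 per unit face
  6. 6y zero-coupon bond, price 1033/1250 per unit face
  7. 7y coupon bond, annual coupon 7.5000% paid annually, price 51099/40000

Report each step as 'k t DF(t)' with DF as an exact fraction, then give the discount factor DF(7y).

1 1 193/200
2 2 4599/5000
3 3 897/1000
4 4 177/200
5 5 861/1000
6 6 1033/1250
7 7 2037/2500
DF(7y) = 2037/2500 ≈ 0.814800

step 1 [1y] swap r/1=7/193: DF=(1 − 7/193·(0))/(1+7/193) = 193/200 ≈ 0.965000
step 2 [2y] swap r/1=401/9424: DF=(1 − 401/9424·(0.965000))/(1+401/9424) = 4599/5000 ≈ 0.919800
step 3 [3y] zero: DF = P = 897/1000 ≈ 0.897000
step 4 [4y] zero: DF = P = 177/200 ≈ 0.885000
step 5 [5y] zero: DF = P = 861/1000 ≈ 0.861000
step 6 [6y] zero: DF = P = 1033/1250 ≈ 0.826400
step 7 [7y] bond c/1=3/40: DF=(51099/40000 − 3/40·(0.965000+0.919800+0.897000+0.885000+0.861000+0.826400))/(1+3/40) = 2037/2500 ≈ 0.814800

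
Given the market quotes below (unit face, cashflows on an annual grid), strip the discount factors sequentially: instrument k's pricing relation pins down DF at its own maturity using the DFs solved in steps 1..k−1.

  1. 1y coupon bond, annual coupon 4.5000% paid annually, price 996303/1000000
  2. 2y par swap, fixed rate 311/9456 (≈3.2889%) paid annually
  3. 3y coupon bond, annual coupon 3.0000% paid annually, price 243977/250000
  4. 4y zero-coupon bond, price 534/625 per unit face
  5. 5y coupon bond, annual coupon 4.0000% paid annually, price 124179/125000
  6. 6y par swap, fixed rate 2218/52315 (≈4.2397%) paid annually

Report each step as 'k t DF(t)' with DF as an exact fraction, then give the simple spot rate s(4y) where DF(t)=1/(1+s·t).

step 1 [1y] bond c/1=9/200: DF=(996303/1000000 − 9/200·(0))/(1+9/200) = 4767/5000 ≈ 0.953400
step 2 [2y] swap r/1=311/9456: DF=(1 − 311/9456·(0.953400))/(1+311/9456) = 4689/5000 ≈ 0.937800
step 3 [3y] bond c/1=3/100: DF=(243977/250000 − 3/100·(0.953400+0.937800))/(1+3/100) = 2231/2500 ≈ 0.892400
step 4 [4y] zero: DF = P = 534/625 ≈ 0.854400
step 5 [5y] bond c/1=1/25: DF=(124179/125000 − 1/25·(0.953400+0.937800+0.892400+0.854400))/(1+1/25) = 8153/10000 ≈ 0.815300
step 6 [6y] swap r/1=2218/52315: DF=(1 − 2218/52315·(0.953400+0.937800+0.892400+0.854400+0.815300))/(1+2218/52315) = 3891/5000 ≈ 0.778200

1 1 4767/5000
2 2 4689/5000
3 3 2231/2500
4 4 534/625
5 5 8153/10000
6 6 3891/5000
s(4y) = (1/(534/625) − 1)/(4) = 91/2136 ≈ 4.2603%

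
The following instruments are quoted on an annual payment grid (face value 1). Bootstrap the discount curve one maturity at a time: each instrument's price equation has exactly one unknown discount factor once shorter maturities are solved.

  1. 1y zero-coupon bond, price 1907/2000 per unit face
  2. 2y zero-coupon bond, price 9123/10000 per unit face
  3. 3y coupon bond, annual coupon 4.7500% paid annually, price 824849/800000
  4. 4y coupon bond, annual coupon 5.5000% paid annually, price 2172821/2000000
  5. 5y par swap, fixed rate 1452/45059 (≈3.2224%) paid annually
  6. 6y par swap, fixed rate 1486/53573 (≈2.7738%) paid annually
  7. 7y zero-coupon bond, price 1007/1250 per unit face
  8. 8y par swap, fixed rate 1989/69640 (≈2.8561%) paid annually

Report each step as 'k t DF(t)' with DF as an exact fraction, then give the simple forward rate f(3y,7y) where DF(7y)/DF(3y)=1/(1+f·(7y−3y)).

step 1 [1y] zero: DF = P = 1907/2000 ≈ 0.953500
step 2 [2y] zero: DF = P = 9123/10000 ≈ 0.912300
step 3 [3y] bond c/1=19/400: DF=(824849/800000 − 19/400·(0.953500+0.912300))/(1+19/400) = 8997/10000 ≈ 0.899700
step 4 [4y] bond c/1=11/200: DF=(2172821/2000000 − 11/200·(0.953500+0.912300+0.899700))/(1+11/200) = 1107/1250 ≈ 0.885600
step 5 [5y] swap r/1=1452/45059: DF=(1 − 1452/45059·(0.953500+0.912300+0.899700+0.885600))/(1+1452/45059) = 2137/2500 ≈ 0.854800
step 6 [6y] swap r/1=1486/53573: DF=(1 − 1486/53573·(0.953500+0.912300+0.899700+0.885600+0.854800))/(1+1486/53573) = 4257/5000 ≈ 0.851400
step 7 [7y] zero: DF = P = 1007/1250 ≈ 0.805600
step 8 [8y] swap r/1=1989/69640: DF=(1 − 1989/69640·(0.953500+0.912300+0.899700+0.885600+0.854800+0.851400+0.805600))/(1+1989/69640) = 8011/10000 ≈ 0.801100

1 1 1907/2000
2 2 9123/10000
3 3 8997/10000
4 4 1107/1250
5 5 2137/2500
6 6 4257/5000
7 7 1007/1250
8 8 8011/10000
f(3y,7y) = ((8997/10000)/(1007/1250) − 1)/(4) = 941/32224 ≈ 2.9202%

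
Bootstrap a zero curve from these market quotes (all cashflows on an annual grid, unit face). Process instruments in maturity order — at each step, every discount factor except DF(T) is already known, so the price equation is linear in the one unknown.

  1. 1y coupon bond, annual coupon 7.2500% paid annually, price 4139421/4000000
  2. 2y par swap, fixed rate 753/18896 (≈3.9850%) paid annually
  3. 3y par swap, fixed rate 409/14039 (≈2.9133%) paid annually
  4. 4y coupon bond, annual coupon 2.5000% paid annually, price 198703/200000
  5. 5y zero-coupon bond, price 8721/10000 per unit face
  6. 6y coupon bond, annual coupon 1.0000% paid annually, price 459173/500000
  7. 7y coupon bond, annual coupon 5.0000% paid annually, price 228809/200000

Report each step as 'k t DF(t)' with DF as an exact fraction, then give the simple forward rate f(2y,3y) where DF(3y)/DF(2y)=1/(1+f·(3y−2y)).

1 1 9649/10000
2 2 9247/10000
3 3 4591/5000
4 4 563/625
5 5 8721/10000
6 6 8639/10000
7 7 8303/10000
f(2y,3y) = ((9247/10000)/(4591/5000) − 1)/(1) = 65/9182 ≈ 0.7079%

step 1 [1y] bond c/1=29/400: DF=(4139421/4000000 − 29/400·(0))/(1+29/400) = 9649/10000 ≈ 0.964900
step 2 [2y] swap r/1=753/18896: DF=(1 − 753/18896·(0.964900))/(1+753/18896) = 9247/10000 ≈ 0.924700
step 3 [3y] swap r/1=409/14039: DF=(1 − 409/14039·(0.964900+0.924700))/(1+409/14039) = 4591/5000 ≈ 0.918200
step 4 [4y] bond c/1=1/40: DF=(198703/200000 − 1/40·(0.964900+0.924700+0.918200))/(1+1/40) = 563/625 ≈ 0.900800
step 5 [5y] zero: DF = P = 8721/10000 ≈ 0.872100
step 6 [6y] bond c/1=1/100: DF=(459173/500000 − 1/100·(0.964900+0.924700+0.918200+0.900800+0.872100))/(1+1/100) = 8639/10000 ≈ 0.863900
step 7 [7y] bond c/1=1/20: DF=(228809/200000 − 1/20·(0.964900+0.924700+0.918200+0.900800+0.872100+0.863900))/(1+1/20) = 8303/10000 ≈ 0.830300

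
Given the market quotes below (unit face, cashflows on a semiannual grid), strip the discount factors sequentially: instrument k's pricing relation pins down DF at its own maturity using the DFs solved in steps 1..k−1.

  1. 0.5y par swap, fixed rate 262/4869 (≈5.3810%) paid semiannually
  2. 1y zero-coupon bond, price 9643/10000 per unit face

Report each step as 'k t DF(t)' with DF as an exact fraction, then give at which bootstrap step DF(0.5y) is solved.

1 1/2 4869/5000
2 1 9643/10000
DF(0.5y) is solved at step 1

step 1 [0.5y] swap r/2=131/4869: DF=(1 − 131/4869·(0))/(1+131/4869) = 4869/5000 ≈ 0.973800
step 2 [1y] zero: DF = P = 9643/10000 ≈ 0.964300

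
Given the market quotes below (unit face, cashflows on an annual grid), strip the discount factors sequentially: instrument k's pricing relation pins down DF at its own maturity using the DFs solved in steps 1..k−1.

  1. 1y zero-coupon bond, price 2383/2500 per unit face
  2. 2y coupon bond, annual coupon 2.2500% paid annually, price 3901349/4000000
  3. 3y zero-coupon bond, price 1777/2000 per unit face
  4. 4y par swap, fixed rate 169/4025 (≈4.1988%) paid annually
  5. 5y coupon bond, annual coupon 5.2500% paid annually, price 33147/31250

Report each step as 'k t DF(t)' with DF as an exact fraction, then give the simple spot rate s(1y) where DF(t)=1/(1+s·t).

1 1 2383/2500
2 2 9329/10000
3 3 1777/2000
4 4 8479/10000
5 5 8271/10000
s(1y) = (1/(2383/2500) − 1)/(1) = 117/2383 ≈ 4.9098%

step 1 [1y] zero: DF = P = 2383/2500 ≈ 0.953200
step 2 [2y] bond c/1=9/400: DF=(3901349/4000000 − 9/400·(0.953200))/(1+9/400) = 9329/10000 ≈ 0.932900
step 3 [3y] zero: DF = P = 1777/2000 ≈ 0.888500
step 4 [4y] swap r/1=169/4025: DF=(1 − 169/4025·(0.953200+0.932900+0.888500))/(1+169/4025) = 8479/10000 ≈ 0.847900
step 5 [5y] bond c/1=21/400: DF=(33147/31250 − 21/400·(0.953200+0.932900+0.888500+0.847900))/(1+21/400) = 8271/10000 ≈ 0.827100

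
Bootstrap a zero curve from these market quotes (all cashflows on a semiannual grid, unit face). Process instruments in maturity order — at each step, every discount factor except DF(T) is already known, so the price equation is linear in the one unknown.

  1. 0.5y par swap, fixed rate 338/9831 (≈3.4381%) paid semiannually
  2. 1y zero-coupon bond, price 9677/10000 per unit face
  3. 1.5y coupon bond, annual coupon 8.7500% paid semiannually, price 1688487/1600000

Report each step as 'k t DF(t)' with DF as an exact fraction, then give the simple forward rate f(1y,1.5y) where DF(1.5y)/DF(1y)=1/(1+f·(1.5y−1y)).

1 1/2 9831/10000
2 1 9677/10000
3 3/2 9293/10000
f(1y,1.5y) = ((9677/10000)/(9293/10000) − 1)/(1/2) = 768/9293 ≈ 8.2643%

step 1 [0.5y] swap r/2=169/9831: DF=(1 − 169/9831·(0))/(1+169/9831) = 9831/10000 ≈ 0.983100
step 2 [1y] zero: DF = P = 9677/10000 ≈ 0.967700
step 3 [1.5y] bond c/2=7/160: DF=(1688487/1600000 − 7/160·(0.983100+0.967700))/(1+7/160) = 9293/10000 ≈ 0.929300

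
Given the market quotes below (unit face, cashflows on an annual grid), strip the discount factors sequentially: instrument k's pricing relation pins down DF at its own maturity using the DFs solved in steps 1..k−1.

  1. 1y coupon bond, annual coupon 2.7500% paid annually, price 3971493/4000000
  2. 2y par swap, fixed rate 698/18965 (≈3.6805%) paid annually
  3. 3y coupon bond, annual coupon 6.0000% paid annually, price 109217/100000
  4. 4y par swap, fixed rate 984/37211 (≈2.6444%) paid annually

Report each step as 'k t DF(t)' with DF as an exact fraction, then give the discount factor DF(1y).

1 1 9663/10000
2 2 4651/5000
3 3 923/1000
4 4 1127/1250
DF(1y) = 9663/10000 ≈ 0.966300

step 1 [1y] bond c/1=11/400: DF=(3971493/4000000 − 11/400·(0))/(1+11/400) = 9663/10000 ≈ 0.966300
step 2 [2y] swap r/1=698/18965: DF=(1 − 698/18965·(0.966300))/(1+698/18965) = 4651/5000 ≈ 0.930200
step 3 [3y] bond c/1=3/50: DF=(109217/100000 − 3/50·(0.966300+0.930200))/(1+3/50) = 923/1000 ≈ 0.923000
step 4 [4y] swap r/1=984/37211: DF=(1 − 984/37211·(0.966300+0.930200+0.923000))/(1+984/37211) = 1127/1250 ≈ 0.901600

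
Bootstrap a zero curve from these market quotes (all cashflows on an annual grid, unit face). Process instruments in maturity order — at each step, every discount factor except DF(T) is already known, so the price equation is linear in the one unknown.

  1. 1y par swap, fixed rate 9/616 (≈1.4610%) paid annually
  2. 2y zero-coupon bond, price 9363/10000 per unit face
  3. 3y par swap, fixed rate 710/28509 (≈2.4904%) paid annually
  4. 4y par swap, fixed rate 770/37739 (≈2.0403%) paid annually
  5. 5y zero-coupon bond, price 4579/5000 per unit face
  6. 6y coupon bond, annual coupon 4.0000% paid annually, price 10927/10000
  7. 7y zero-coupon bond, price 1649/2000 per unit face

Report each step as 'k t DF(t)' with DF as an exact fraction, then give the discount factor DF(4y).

step 1 [1y] swap r/1=9/616: DF=(1 − 9/616·(0))/(1+9/616) = 616/625 ≈ 0.985600
step 2 [2y] zero: DF = P = 9363/10000 ≈ 0.936300
step 3 [3y] swap r/1=710/28509: DF=(1 − 710/28509·(0.985600+0.936300))/(1+710/28509) = 929/1000 ≈ 0.929000
step 4 [4y] swap r/1=770/37739: DF=(1 − 770/37739·(0.985600+0.936300+0.929000))/(1+770/37739) = 923/1000 ≈ 0.923000
step 5 [5y] zero: DF = P = 4579/5000 ≈ 0.915800
step 6 [6y] bond c/1=1/25: DF=(10927/10000 − 1/25·(0.985600+0.936300+0.929000+0.923000+0.915800))/(1+1/25) = 8703/10000 ≈ 0.870300
step 7 [7y] zero: DF = P = 1649/2000 ≈ 0.824500

1 1 616/625
2 2 9363/10000
3 3 929/1000
4 4 923/1000
5 5 4579/5000
6 6 8703/10000
7 7 1649/2000
DF(4y) = 923/1000 ≈ 0.923000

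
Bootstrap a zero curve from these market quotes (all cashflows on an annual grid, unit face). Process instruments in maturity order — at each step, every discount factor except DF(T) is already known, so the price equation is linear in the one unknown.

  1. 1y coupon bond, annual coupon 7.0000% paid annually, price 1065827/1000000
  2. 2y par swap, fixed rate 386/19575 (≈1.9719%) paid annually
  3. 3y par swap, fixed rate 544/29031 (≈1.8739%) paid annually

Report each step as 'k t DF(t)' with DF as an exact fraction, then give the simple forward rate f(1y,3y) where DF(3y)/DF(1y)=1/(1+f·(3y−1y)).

step 1 [1y] bond c/1=7/100: DF=(1065827/1000000 − 7/100·(0))/(1+7/100) = 9961/10000 ≈ 0.996100
step 2 [2y] swap r/1=386/19575: DF=(1 − 386/19575·(0.996100))/(1+386/19575) = 4807/5000 ≈ 0.961400
step 3 [3y] swap r/1=544/29031: DF=(1 − 544/29031·(0.996100+0.961400))/(1+544/29031) = 591/625 ≈ 0.945600

1 1 9961/10000
2 2 4807/5000
3 3 591/625
f(1y,3y) = ((9961/10000)/(591/625) − 1)/(2) = 505/18912 ≈ 2.6703%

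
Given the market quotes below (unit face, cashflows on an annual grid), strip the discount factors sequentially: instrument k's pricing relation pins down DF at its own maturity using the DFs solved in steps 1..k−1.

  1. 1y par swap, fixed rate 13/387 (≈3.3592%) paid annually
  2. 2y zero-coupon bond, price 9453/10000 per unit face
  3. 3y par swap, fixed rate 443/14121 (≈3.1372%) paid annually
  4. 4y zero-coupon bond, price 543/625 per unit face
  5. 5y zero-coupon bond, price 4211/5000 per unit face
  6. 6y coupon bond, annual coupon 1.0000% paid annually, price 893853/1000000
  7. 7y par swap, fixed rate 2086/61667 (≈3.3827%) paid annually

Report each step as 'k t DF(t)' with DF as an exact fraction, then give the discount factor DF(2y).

step 1 [1y] swap r/1=13/387: DF=(1 − 13/387·(0))/(1+13/387) = 387/400 ≈ 0.967500
step 2 [2y] zero: DF = P = 9453/10000 ≈ 0.945300
step 3 [3y] swap r/1=443/14121: DF=(1 − 443/14121·(0.967500+0.945300))/(1+443/14121) = 4557/5000 ≈ 0.911400
step 4 [4y] zero: DF = P = 543/625 ≈ 0.868800
step 5 [5y] zero: DF = P = 4211/5000 ≈ 0.842200
step 6 [6y] bond c/1=1/100: DF=(893853/1000000 − 1/100·(0.967500+0.945300+0.911400+0.868800+0.842200))/(1+1/100) = 8401/10000 ≈ 0.840100
step 7 [7y] swap r/1=2086/61667: DF=(1 − 2086/61667·(0.967500+0.945300+0.911400+0.868800+0.842200+0.840100))/(1+2086/61667) = 3957/5000 ≈ 0.791400

1 1 387/400
2 2 9453/10000
3 3 4557/5000
4 4 543/625
5 5 4211/5000
6 6 8401/10000
7 7 3957/5000
DF(2y) = 9453/10000 ≈ 0.945300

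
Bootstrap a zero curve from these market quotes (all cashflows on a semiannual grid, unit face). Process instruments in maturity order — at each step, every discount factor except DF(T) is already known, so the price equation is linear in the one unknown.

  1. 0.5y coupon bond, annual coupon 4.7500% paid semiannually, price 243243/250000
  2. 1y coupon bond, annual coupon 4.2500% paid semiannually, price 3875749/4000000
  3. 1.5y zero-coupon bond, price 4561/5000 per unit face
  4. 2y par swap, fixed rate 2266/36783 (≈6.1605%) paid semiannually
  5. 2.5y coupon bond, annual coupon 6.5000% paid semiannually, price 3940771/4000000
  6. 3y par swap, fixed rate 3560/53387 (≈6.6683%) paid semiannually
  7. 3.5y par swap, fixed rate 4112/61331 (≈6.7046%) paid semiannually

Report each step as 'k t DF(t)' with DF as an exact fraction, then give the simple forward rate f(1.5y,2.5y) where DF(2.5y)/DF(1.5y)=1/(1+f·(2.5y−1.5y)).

step 1 [0.5y] bond c/2=19/800: DF=(243243/250000 − 19/800·(0))/(1+19/800) = 594/625 ≈ 0.950400
step 2 [1y] bond c/2=17/800: DF=(3875749/4000000 − 17/800·(0.950400))/(1+17/800) = 929/1000 ≈ 0.929000
step 3 [1.5y] zero: DF = P = 4561/5000 ≈ 0.912200
step 4 [2y] swap r/2=1133/36783: DF=(1 − 1133/36783·(0.950400+0.929000+0.912200))/(1+1133/36783) = 8867/10000 ≈ 0.886700
step 5 [2.5y] bond c/2=13/400: DF=(3940771/4000000 − 13/400·(0.950400+0.929000+0.912200+0.886700))/(1+13/400) = 524/625 ≈ 0.838400
step 6 [3y] swap r/2=1780/53387: DF=(1 − 1780/53387·(0.950400+0.929000+0.912200+0.886700+0.838400))/(1+1780/53387) = 411/500 ≈ 0.822000
step 7 [3.5y] swap r/2=2056/61331: DF=(1 − 2056/61331·(0.950400+0.929000+0.912200+0.886700+0.838400+0.822000))/(1+2056/61331) = 993/1250 ≈ 0.794400

1 1/2 594/625
2 1 929/1000
3 3/2 4561/5000
4 2 8867/10000
5 5/2 524/625
6 3 411/500
7 7/2 993/1250
f(1.5y,2.5y) = ((4561/5000)/(524/625) − 1)/(1) = 369/4192 ≈ 8.8025%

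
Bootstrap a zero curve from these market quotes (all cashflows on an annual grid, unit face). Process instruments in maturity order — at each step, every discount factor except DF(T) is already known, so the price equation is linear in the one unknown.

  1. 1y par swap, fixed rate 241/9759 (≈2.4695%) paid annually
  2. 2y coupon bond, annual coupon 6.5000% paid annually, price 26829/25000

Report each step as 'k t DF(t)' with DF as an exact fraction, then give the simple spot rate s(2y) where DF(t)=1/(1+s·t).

step 1 [1y] swap r/1=241/9759: DF=(1 − 241/9759·(0))/(1+241/9759) = 9759/10000 ≈ 0.975900
step 2 [2y] bond c/1=13/200: DF=(26829/25000 − 13/200·(0.975900))/(1+13/200) = 9481/10000 ≈ 0.948100

1 1 9759/10000
2 2 9481/10000
s(2y) = (1/(9481/10000) − 1)/(2) = 519/18962 ≈ 2.7371%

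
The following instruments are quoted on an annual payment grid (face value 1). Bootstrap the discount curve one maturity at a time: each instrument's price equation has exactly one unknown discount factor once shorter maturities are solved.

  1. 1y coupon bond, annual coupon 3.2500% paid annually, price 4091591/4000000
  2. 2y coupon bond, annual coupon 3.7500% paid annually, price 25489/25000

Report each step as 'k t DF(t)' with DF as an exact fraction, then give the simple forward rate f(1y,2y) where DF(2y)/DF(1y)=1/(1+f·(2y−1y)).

step 1 [1y] bond c/1=13/400: DF=(4091591/4000000 − 13/400·(0))/(1+13/400) = 9907/10000 ≈ 0.990700
step 2 [2y] bond c/1=3/80: DF=(25489/25000 − 3/80·(0.990700))/(1+3/80) = 9469/10000 ≈ 0.946900

1 1 9907/10000
2 2 9469/10000
f(1y,2y) = ((9907/10000)/(9469/10000) − 1)/(1) = 438/9469 ≈ 4.6256%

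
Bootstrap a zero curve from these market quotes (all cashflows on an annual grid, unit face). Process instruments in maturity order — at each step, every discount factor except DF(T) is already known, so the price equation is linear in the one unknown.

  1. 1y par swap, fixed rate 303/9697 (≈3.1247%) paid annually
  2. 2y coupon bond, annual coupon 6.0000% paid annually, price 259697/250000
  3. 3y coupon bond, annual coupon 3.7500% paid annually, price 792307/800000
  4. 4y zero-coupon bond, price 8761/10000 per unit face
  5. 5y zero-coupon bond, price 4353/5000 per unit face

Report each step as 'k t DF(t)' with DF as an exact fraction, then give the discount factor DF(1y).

step 1 [1y] swap r/1=303/9697: DF=(1 − 303/9697·(0))/(1+303/9697) = 9697/10000 ≈ 0.969700
step 2 [2y] bond c/1=3/50: DF=(259697/250000 − 3/50·(0.969700))/(1+3/50) = 9251/10000 ≈ 0.925100
step 3 [3y] bond c/1=3/80: DF=(792307/800000 − 3/80·(0.969700+0.925100))/(1+3/80) = 8861/10000 ≈ 0.886100
step 4 [4y] zero: DF = P = 8761/10000 ≈ 0.876100
step 5 [5y] zero: DF = P = 4353/5000 ≈ 0.870600

1 1 9697/10000
2 2 9251/10000
3 3 8861/10000
4 4 8761/10000
5 5 4353/5000
DF(1y) = 9697/10000 ≈ 0.969700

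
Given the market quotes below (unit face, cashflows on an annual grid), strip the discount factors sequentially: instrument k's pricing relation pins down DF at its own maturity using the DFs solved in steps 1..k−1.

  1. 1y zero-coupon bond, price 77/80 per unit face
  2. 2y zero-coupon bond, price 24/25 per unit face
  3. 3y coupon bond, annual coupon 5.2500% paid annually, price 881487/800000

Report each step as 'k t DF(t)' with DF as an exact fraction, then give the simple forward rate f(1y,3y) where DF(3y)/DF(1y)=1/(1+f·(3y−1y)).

1 1 77/80
2 2 24/25
3 3 951/1000
f(1y,3y) = ((77/80)/(951/1000) − 1)/(2) = 23/3804 ≈ 0.6046%

step 1 [1y] zero: DF = P = 77/80 ≈ 0.962500
step 2 [2y] zero: DF = P = 24/25 ≈ 0.960000
step 3 [3y] bond c/1=21/400: DF=(881487/800000 − 21/400·(0.962500+0.960000))/(1+21/400) = 951/1000 ≈ 0.951000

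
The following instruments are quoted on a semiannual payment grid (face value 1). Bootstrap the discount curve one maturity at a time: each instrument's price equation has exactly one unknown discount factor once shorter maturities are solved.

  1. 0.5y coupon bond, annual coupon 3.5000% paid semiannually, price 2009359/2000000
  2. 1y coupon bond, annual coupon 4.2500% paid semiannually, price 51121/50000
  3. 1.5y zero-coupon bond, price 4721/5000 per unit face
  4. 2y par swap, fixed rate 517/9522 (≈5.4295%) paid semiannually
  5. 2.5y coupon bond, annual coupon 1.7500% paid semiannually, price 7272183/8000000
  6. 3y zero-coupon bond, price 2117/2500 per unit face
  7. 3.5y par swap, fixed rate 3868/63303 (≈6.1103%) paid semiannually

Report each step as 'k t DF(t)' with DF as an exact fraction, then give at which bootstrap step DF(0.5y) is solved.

step 1 [0.5y] bond c/2=7/400: DF=(2009359/2000000 − 7/400·(0))/(1+7/400) = 4937/5000 ≈ 0.987400
step 2 [1y] bond c/2=17/800: DF=(51121/50000 − 17/800·(0.987400))/(1+17/800) = 4903/5000 ≈ 0.980600
step 3 [1.5y] zero: DF = P = 4721/5000 ≈ 0.944200
step 4 [2y] swap r/2=517/19044: DF=(1 − 517/19044·(0.987400+0.980600+0.944200))/(1+517/19044) = 4483/5000 ≈ 0.896600
step 5 [2.5y] bond c/2=7/800: DF=(7272183/8000000 − 7/800·(0.987400+0.980600+0.944200+0.896600))/(1+7/800) = 8681/10000 ≈ 0.868100
step 6 [3y] zero: DF = P = 2117/2500 ≈ 0.846800
step 7 [3.5y] swap r/2=1934/63303: DF=(1 − 1934/63303·(0.987400+0.980600+0.944200+0.896600+0.868100+0.846800))/(1+1934/63303) = 4033/5000 ≈ 0.806600

1 1/2 4937/5000
2 1 4903/5000
3 3/2 4721/5000
4 2 4483/5000
5 5/2 8681/10000
6 3 2117/2500
7 7/2 4033/5000
DF(0.5y) is solved at step 1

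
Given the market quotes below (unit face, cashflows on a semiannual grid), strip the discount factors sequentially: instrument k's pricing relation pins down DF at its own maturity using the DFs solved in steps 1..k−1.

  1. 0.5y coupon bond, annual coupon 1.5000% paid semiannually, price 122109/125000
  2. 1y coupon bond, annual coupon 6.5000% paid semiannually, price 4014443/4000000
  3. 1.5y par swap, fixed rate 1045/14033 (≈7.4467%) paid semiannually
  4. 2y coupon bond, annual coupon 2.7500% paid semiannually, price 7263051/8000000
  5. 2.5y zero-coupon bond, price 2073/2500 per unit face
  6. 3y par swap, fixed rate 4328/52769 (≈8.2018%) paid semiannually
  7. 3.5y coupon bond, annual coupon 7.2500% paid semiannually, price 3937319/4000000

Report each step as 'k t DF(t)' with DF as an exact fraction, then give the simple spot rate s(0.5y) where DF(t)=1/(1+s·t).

1 1/2 606/625
2 1 1883/2000
3 3/2 1791/2000
4 2 343/400
5 5/2 2073/2500
6 3 1959/2500
7 7/2 7653/10000
s(0.5y) = (1/(606/625) − 1)/(1/2) = 19/303 ≈ 6.2706%

step 1 [0.5y] bond c/2=3/400: DF=(122109/125000 − 3/400·(0))/(1+3/400) = 606/625 ≈ 0.969600
step 2 [1y] bond c/2=13/400: DF=(4014443/4000000 − 13/400·(0.969600))/(1+13/400) = 1883/2000 ≈ 0.941500
step 3 [1.5y] swap r/2=1045/28066: DF=(1 − 1045/28066·(0.969600+0.941500))/(1+1045/28066) = 1791/2000 ≈ 0.895500
step 4 [2y] bond c/2=11/800: DF=(7263051/8000000 − 11/800·(0.969600+0.941500+0.895500))/(1+11/800) = 343/400 ≈ 0.857500
step 5 [2.5y] zero: DF = P = 2073/2500 ≈ 0.829200
step 6 [3y] swap r/2=2164/52769: DF=(1 − 2164/52769·(0.969600+0.941500+0.895500+0.857500+0.829200))/(1+2164/52769) = 1959/2500 ≈ 0.783600
step 7 [3.5y] bond c/2=29/800: DF=(3937319/4000000 − 29/800·(0.969600+0.941500+0.895500+0.857500+0.829200+0.783600))/(1+29/800) = 7653/10000 ≈ 0.765300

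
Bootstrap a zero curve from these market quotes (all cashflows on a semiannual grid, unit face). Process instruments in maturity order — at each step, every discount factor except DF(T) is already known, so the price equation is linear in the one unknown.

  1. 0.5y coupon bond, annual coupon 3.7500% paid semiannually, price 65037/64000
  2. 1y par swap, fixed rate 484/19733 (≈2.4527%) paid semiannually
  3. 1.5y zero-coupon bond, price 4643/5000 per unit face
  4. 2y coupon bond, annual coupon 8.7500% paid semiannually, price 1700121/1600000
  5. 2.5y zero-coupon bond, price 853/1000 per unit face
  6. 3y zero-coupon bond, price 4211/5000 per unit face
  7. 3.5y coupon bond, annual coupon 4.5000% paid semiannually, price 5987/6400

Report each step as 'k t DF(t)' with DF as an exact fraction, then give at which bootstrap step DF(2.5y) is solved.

1 1/2 399/400
2 1 4879/5000
3 3/2 4643/5000
4 2 2241/2500
5 5/2 853/1000
6 3 4211/5000
7 7/2 397/500
DF(2.5y) is solved at step 5

step 1 [0.5y] bond c/2=3/160: DF=(65037/64000 − 3/160·(0))/(1+3/160) = 399/400 ≈ 0.997500
step 2 [1y] swap r/2=242/19733: DF=(1 − 242/19733·(0.997500))/(1+242/19733) = 4879/5000 ≈ 0.975800
step 3 [1.5y] zero: DF = P = 4643/5000 ≈ 0.928600
step 4 [2y] bond c/2=7/160: DF=(1700121/1600000 − 7/160·(0.997500+0.975800+0.928600))/(1+7/160) = 2241/2500 ≈ 0.896400
step 5 [2.5y] zero: DF = P = 853/1000 ≈ 0.853000
step 6 [3y] zero: DF = P = 4211/5000 ≈ 0.842200
step 7 [3.5y] bond c/2=9/400: DF=(5987/6400 − 9/400·(0.997500+0.975800+0.928600+0.896400+0.853000+0.842200))/(1+9/400) = 397/500 ≈ 0.794000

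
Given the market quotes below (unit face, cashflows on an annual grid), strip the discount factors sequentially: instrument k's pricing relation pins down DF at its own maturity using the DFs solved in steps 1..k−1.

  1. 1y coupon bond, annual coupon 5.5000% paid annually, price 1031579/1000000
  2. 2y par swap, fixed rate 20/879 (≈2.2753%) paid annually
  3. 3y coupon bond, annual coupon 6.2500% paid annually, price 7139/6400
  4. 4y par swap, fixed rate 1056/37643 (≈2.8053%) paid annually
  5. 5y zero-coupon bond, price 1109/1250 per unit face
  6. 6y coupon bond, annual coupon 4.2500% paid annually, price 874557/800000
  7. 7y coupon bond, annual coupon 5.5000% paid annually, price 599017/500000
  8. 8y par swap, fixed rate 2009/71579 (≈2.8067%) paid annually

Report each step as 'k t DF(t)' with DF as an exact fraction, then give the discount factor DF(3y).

step 1 [1y] bond c/1=11/200: DF=(1031579/1000000 − 11/200·(0))/(1+11/200) = 4889/5000 ≈ 0.977800
step 2 [2y] swap r/1=20/879: DF=(1 − 20/879·(0.977800))/(1+20/879) = 239/250 ≈ 0.956000
step 3 [3y] bond c/1=1/16: DF=(7139/6400 − 1/16·(0.977800+0.956000))/(1+1/16) = 9361/10000 ≈ 0.936100
step 4 [4y] swap r/1=1056/37643: DF=(1 − 1056/37643·(0.977800+0.956000+0.936100))/(1+1056/37643) = 559/625 ≈ 0.894400
step 5 [5y] zero: DF = P = 1109/1250 ≈ 0.887200
step 6 [6y] bond c/1=17/400: DF=(874557/800000 − 17/400·(0.977800+0.956000+0.936100+0.894400+0.887200))/(1+17/400) = 859/1000 ≈ 0.859000
step 7 [7y] bond c/1=11/200: DF=(599017/500000 − 11/200·(0.977800+0.956000+0.936100+0.894400+0.887200+0.859000))/(1+11/200) = 8483/10000 ≈ 0.848300
step 8 [8y] swap r/1=2009/71579: DF=(1 − 2009/71579·(0.977800+0.956000+0.936100+0.894400+0.887200+0.859000+0.848300))/(1+2009/71579) = 7991/10000 ≈ 0.799100

1 1 4889/5000
2 2 239/250
3 3 9361/10000
4 4 559/625
5 5 1109/1250
6 6 859/1000
7 7 8483/10000
8 8 7991/10000
DF(3y) = 9361/10000 ≈ 0.936100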